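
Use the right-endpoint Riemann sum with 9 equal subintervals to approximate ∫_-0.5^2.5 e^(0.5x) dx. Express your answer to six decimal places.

5.887556

Δx = (2.5 − (-0.5))/9 = 1/3.
Right endpoints: -1/6, 1/6, 0.5, 5/6, 7/6, 1.5, 11/6, 13/6, 2.5.
f(-1/6) ≈ 0.920044, f(1/6) ≈ 1.086904, f(0.5) ≈ 1.284025, f(5/6) ≈ 1.516897, f(7/6) ≈ 1.792002, f(1.5) ≈ 2.117000, f(11/6) ≈ 2.500940, f(13/6) ≈ 2.954512, f(2.5) ≈ 3.490343.
Sum = Δx · [f(-1/6) + f(1/6) + f(0.5) + ...].
Sum ≈ 5.887556.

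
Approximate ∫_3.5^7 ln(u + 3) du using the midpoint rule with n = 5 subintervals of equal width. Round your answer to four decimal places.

7.3602

Δu = (7 − 3.5)/5 = 0.7.
Midpoints: 3.85, 4.55, 5.25, 5.95, 6.65.
f(3.85) ≈ 1.9242, f(4.55) ≈ 2.0215, f(5.25) ≈ 2.1102, f(5.95) ≈ 2.1917, f(6.65) ≈ 2.2670.
Sum = Δu · [f(3.85) + f(4.55) + f(5.25) + f(5.95) + f(6.65)].
Sum ≈ 7.3602.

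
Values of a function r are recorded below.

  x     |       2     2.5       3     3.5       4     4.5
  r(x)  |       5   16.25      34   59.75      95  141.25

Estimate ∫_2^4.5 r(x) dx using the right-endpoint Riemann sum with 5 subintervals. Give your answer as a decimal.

Δx = 0.5.
Sum = 0.5·[16.25 + 34 + 59.75 + 95 + 141.25] = 173.125.

173.125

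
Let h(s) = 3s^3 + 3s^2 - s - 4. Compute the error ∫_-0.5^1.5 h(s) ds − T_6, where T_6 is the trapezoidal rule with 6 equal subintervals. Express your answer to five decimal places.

Exact integral: ∫_-0.5^1.5 h(s) ds = -1.75.
T_6 ≈ -1.4722222.
Error ≈ -1.75 − (-1.4722222) ≈ -0.27778.

-0.27778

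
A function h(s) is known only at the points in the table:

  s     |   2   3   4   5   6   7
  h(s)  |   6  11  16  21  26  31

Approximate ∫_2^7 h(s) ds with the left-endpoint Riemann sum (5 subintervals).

80

Δs = 1.
Sum = 1·[6 + 11 + 16 + 21 + 26] = 80.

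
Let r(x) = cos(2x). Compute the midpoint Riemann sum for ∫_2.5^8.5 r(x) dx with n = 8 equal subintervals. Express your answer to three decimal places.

Δx = (8.5 − 2.5)/8 = 0.75.
Midpoints: 2.875, 3.625, 4.375, 5.125, 5.875, 6.625, 7.375, 8.125.
r(2.875) ≈ 0.861, r(3.625) ≈ 0.568, r(4.375) ≈ -0.781, r(5.125) ≈ -0.678, r(5.875) ≈ 0.685, r(6.625) ≈ 0.775, r(7.375) ≈ -0.575, r(8.125) ≈ -0.857.
Sum = Δx · [r(2.875) + r(3.625) + r(4.375) + ...].
Sum ≈ -0.001.

-0.001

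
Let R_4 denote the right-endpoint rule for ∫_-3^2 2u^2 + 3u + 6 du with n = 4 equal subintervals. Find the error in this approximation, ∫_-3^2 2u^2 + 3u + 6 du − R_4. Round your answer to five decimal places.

Exact integral: ∫_-3^2 f(u) du ≈ 45.8333333.
R_4 = 51.5625.
Error ≈ 45.8333333 − 51.5625 ≈ -5.72917.

-5.72917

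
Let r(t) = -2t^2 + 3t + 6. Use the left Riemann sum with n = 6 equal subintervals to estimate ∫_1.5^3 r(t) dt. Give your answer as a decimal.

4.46875

Δt = (3 − 1.5)/6 = 0.25.
Left endpoints: 1.5, 1.75, 2, 2.25, 2.5, 2.75.
r(1.5) = 6, r(1.75) = 5.125, r(2) = 4, r(2.25) = 2.625, r(2.5) = 1, r(2.75) = -0.875.
Sum = Δt · [r(1.5) + r(1.75) + r(2) + ...].
Sum = 4.46875.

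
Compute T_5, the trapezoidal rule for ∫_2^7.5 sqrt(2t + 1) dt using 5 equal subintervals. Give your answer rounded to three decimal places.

17.587

Δt = (7.5 − 2)/5 = 1.1.
f(2) ≈ 2.236, f(3.1) ≈ 2.683, f(4.2) ≈ 3.066, f(5.3) ≈ 3.406, f(6.4) ≈ 3.715, f(7.5) ≈ 4.000.
T_5 = (Δt/2)·[f(t_0) + 2f(t_1) + ... + 2f(t_{4}) + f(t_5)].
Sum ≈ 17.587.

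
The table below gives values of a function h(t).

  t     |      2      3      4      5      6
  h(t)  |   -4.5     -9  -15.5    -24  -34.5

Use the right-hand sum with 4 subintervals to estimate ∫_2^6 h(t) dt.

-83

Δt = 1.
Sum = 1·[(-9) + (-15.5) + (-24) + (-34.5)] = -83.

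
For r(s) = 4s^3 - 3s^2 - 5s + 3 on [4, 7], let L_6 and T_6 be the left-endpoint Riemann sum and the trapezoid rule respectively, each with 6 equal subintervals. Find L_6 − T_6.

-250.5

L_6 = 1549.875.
T_6 = 1800.375.
L_6 − T_6 = -250.5.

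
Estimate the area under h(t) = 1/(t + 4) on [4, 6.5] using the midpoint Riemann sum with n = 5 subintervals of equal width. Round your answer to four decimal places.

0.2719

Δt = (6.5 − 4)/5 = 0.5.
Midpoints: 4.25, 4.75, 5.25, 5.75, 6.25.
h(4.25) = 4/33, h(4.75) = 4/35, h(5.25) = 4/37, h(5.75) = 4/39, h(6.25) = 4/41.
Sum = Δt · [h(4.25) + h(4.75) + h(5.25) + h(5.75) + h(6.25)].
Sum ≈ 0.2719.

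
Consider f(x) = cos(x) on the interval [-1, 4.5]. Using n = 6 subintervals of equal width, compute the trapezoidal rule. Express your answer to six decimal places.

-0.126396

Δx = (4.5 − (-1))/6 = 11/12.
f(-1) ≈ 0.540302, f(-1/12) ≈ 0.996530, f(5/6) ≈ 0.672412, f(1.75) ≈ -0.178246, f(8/3) ≈ -0.889327, f(43/12) ≈ -0.904009, f(4.5) ≈ -0.210796.
T_6 = (Δx/2)·[f(x_0) + 2f(x_1) + ... + 2f(x_{5}) + f(x_6)].
Sum ≈ -0.126396.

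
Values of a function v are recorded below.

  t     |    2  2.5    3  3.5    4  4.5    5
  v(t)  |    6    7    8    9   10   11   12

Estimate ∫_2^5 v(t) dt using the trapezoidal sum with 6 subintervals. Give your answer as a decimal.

27

Δt = 0.5.
T_6 = (0.5/2)·[6 + 2·7 + 2·8 + 2·9 + 2·10 + 2·11 + 12] = 27.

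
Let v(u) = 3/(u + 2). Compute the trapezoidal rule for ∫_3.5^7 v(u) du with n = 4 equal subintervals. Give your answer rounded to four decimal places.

Δu = (7 − 3.5)/4 = 0.875.
v(3.5) = 6/11, v(4.375) = 8/17, v(5.25) = 12/29, v(6.125) = 24/65, v(7) = 1/3.
T_4 = (Δu/2)·[v(u_0) + 2v(u_1) + 2v(u_2) + 2v(u_3) + v(u_4)].
Sum ≈ 1.4814.

1.4814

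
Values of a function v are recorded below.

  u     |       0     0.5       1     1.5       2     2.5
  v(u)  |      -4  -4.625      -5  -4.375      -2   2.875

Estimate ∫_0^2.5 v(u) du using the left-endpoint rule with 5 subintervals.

Δu = 0.5.
Sum = 0.5·[(-4) + (-4.625) + (-5) + (-4.375) + (-2)] = -10.

-10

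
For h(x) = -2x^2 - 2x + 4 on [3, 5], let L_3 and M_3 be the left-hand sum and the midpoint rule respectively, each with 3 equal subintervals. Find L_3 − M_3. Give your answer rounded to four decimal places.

11.5556

L_3 ≈ -61.629630.
M_3 ≈ -73.185185.
L_3 − M_3 ≈ 11.5556.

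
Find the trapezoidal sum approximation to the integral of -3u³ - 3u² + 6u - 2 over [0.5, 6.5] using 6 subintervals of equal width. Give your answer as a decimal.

Δu = (6.5 − 0.5)/6 = 1.
f(0.5) = -0.125, f(1.5) = -9.875, f(2.5) = -52.625, f(3.5) = -146.375, f(4.5) = -309.125, f(5.5) = -558.875, f(6.5) = -913.625.
T_6 = (Δu/2)·[f(u_0) + 2f(u_1) + ... + 2f(u_{5}) + f(u_6)].
Sum = -1533.75.

-1533.75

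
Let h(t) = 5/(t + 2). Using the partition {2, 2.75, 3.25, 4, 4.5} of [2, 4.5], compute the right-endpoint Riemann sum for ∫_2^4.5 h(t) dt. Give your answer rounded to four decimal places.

2.2753

Subinterval widths: 0.75, 0.5, 0.75, 0.5.
Right endpoints: 2.75, 3.25, 4, 4.5.
h(2.75) = 20/19, h(3.25) = 20/21, h(4) = 5/6, h(4.5) = 10/13.
Sum = Σ Δt_i · h(t_i).
Sum ≈ 2.2753.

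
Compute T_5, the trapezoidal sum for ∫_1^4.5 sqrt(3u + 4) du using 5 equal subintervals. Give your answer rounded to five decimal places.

Δu = (4.5 − 1)/5 = 0.7.
f(1) ≈ 2.64575, f(1.7) ≈ 3.01662, f(2.4) ≈ 3.34664, f(3.1) ≈ 3.64692, f(3.8) ≈ 3.92428, f(4.5) ≈ 4.18330.
T_5 = (Δu/2)·[f(u_0) + 2f(u_1) + ... + 2f(u_{4}) + f(u_5)].
Sum ≈ 12.14429.

12.14429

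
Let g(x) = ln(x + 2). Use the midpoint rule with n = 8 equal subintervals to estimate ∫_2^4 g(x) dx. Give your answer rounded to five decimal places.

3.20560

Δx = (4 − 2)/8 = 0.25.
Midpoints: 2.125, 2.375, 2.625, 2.875, 3.125, 3.375, 3.625, 3.875.
g(2.125) ≈ 1.41707, g(2.375) ≈ 1.47591, g(2.625) ≈ 1.53148, g(2.875) ≈ 1.58412, g(3.125) ≈ 1.63413, g(3.375) ≈ 1.68176, g(3.625) ≈ 1.72722, g(3.875) ≈ 1.77071.
Sum = Δx · [g(2.125) + g(2.375) + g(2.625) + ...].
Sum ≈ 3.20560.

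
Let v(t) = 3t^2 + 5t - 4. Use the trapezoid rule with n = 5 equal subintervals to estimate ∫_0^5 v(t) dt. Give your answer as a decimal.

170

Δt = (5 − 0)/5 = 1.
v(0) = -4, v(1) = 4, v(2) = 18, v(3) = 38, v(4) = 64, v(5) = 96.
T_5 = (Δt/2)·[v(t_0) + 2v(t_1) + ... + 2v(t_{4}) + v(t_5)].
Sum = 170.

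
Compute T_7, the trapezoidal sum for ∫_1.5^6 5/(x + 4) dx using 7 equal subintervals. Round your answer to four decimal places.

Δx = (6 − 1.5)/7 = 9/14.
f(1.5) = 10/11, f(15/7) = 35/43, f(39/14) = 14/19, f(24/7) = 35/52, f(57/14) = 70/113, f(33/7) = 35/61, f(75/14) = 70/131, f(6) = 0.5.
T_7 = (Δx/2)·[f(x_0) + 2f(x_1) + ... + 2f(x_{6}) + f(x_7)].
Sum ≈ 2.9931.

2.9931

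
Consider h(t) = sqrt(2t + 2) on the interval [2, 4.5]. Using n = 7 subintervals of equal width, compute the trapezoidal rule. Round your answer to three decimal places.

7.261

Δt = (4.5 − 2)/7 = 5/14.
h(2) ≈ 2.449, h(33/14) ≈ 2.591, h(19/7) ≈ 2.726, h(43/14) ≈ 2.854, h(24/7) ≈ 2.976, h(53/14) ≈ 3.094, h(29/7) ≈ 3.207, h(4.5) ≈ 3.317.
T_7 = (Δt/2)·[h(t_0) + 2h(t_1) + ... + 2h(t_{6}) + h(t_7)].
Sum ≈ 7.261.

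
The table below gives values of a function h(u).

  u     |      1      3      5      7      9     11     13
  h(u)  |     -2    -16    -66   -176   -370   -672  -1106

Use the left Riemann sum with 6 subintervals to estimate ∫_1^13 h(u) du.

-2604

Δu = 2.
Sum = 2·[(-2) + (-16) + (-66) + (-176) + (-370) + (-672)] = -2604.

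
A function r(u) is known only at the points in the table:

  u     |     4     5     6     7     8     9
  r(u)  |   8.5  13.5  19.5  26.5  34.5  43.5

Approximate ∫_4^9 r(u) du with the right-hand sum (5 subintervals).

Δu = 1.
Sum = 1·[13.5 + 19.5 + 26.5 + 34.5 + 43.5] = 137.5.

137.5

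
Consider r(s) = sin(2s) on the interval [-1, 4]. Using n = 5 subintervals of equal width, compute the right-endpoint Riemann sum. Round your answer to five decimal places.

0.86244

Δs = (4 − (-1))/5 = 1.
Right endpoints: 0, 1, 2, 3, 4.
r(0) ≈ 0.00000, r(1) ≈ 0.90930, r(2) ≈ -0.75680, r(3) ≈ -0.27942, r(4) ≈ 0.98936.
Sum = Δs · [r(0) + r(1) + r(2) + r(3) + r(4)].
Sum ≈ 0.86244.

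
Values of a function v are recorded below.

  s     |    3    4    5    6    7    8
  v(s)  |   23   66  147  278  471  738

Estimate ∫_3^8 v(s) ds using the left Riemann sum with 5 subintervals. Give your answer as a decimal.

Δs = 1.
Sum = 1·[23 + 66 + 147 + 278 + 471] = 985.

985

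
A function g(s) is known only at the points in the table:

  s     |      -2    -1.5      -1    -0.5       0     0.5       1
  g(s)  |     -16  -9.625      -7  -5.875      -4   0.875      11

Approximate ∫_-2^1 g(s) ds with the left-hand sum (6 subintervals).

Δs = 0.5.
Sum = 0.5·[(-16) + (-9.625) + (-7) + (-5.875) + (-4) + 0.875] = -20.8125.

-20.8125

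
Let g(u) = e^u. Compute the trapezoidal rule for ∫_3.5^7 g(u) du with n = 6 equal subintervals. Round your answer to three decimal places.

Δu = (7 − 3.5)/6 = 7/12.
g(3.5) ≈ 33.115, g(49/12) ≈ 59.343, g(14/3) ≈ 106.343, g(5.25) ≈ 190.566, g(35/6) ≈ 341.495, g(77/12) ≈ 611.960, g(7) ≈ 1096.633.
T_6 = (Δu/2)·[g(u_0) + 2g(u_1) + ... + 2g(u_{5}) + g(u_6)].
Sum ≈ 1093.506.

1093.506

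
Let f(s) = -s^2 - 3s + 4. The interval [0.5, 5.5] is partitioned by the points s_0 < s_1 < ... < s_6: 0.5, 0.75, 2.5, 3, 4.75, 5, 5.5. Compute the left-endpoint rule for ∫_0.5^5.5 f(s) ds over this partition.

-52.9375

Subinterval widths: 0.25, 1.75, 0.5, 1.75, 0.25, 0.5.
Left endpoints: 0.5, 0.75, 2.5, 3, 4.75, 5.
f(0.5) = 2.25, f(0.75) = 1.1875, f(2.5) = -9.75, f(3) = -14, f(4.75) = -32.8125, f(5) = -36.
Sum = Σ Δs_i · f(s_i).
Sum = -52.9375.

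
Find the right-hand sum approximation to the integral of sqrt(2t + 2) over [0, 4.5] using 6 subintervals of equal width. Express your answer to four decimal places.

11.9127

Δt = (4.5 − 0)/6 = 0.75.
Right endpoints: 0.75, 1.5, 2.25, 3, 3.75, 4.5.
f(0.75) ≈ 1.8708, f(1.5) ≈ 2.2361, f(2.25) ≈ 2.5495, f(3) ≈ 2.8284, f(3.75) ≈ 3.0822, f(4.5) ≈ 3.3166.
Sum = Δt · [f(0.75) + f(1.5) + f(2.25) + ...].
Sum ≈ 11.9127.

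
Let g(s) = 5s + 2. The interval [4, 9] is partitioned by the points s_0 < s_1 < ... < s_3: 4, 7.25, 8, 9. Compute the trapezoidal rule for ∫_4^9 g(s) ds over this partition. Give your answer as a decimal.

172.5

Subinterval widths: 3.25, 0.75, 1.
g(4) = 22, g(7.25) = 38.25, g(8) = 42, g(9) = 47.
On each subinterval the trapezoid contributes (Δs_i/2)·[g(s_{i-1}) + g(s_i)].
Sum = 172.5.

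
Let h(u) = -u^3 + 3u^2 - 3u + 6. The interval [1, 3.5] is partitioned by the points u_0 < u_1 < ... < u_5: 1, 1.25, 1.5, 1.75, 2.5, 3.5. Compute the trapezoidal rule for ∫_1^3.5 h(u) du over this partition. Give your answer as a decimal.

Subinterval widths: 0.25, 0.25, 0.25, 0.75, 1.
h(1) = 5, h(1.25) = 4.984375, h(1.5) = 4.875, h(1.75) = 4.578125, h(2.5) = 1.625, h(3.5) = -10.625.
On each subinterval the trapezoid contributes (Δu_i/2)·[h(u_{i-1}) + h(u_i)].
Sum = 1.48828125.

1.48828125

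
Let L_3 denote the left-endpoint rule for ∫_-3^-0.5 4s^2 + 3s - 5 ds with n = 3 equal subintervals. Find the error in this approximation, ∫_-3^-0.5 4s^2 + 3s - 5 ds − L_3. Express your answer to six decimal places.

-12.615741

Exact integral: ∫_-3^-0.5 f(s) ds ≈ 10.20833333.
L_3 ≈ 22.82407407.
Error ≈ 10.20833333 − 22.82407407 ≈ -12.615741.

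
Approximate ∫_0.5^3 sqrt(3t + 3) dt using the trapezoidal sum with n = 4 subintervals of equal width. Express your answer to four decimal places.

7.1074

Δt = (3 − 0.5)/4 = 0.625.
f(0.5) ≈ 2.1213, f(1.125) ≈ 2.5249, f(1.75) ≈ 2.8723, f(2.375) ≈ 3.1820, f(3) ≈ 3.4641.
T_4 = (Δt/2)·[f(t_0) + 2f(t_1) + 2f(t_2) + 2f(t_3) + f(t_4)].
Sum ≈ 7.1074.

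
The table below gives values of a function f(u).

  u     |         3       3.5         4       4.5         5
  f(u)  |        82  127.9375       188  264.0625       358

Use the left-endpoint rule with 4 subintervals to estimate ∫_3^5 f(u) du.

Δu = 0.5.
Sum = 0.5·[82 + 127.9375 + 188 + 264.0625] = 331.

331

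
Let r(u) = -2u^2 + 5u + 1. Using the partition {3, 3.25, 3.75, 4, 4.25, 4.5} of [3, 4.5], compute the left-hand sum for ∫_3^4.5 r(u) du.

Subinterval widths: 0.25, 0.5, 0.25, 0.25, 0.25.
Left endpoints: 3, 3.25, 3.75, 4, 4.25.
r(3) = -2, r(3.25) = -3.875, r(3.75) = -8.375, r(4) = -11, r(4.25) = -13.875.
Sum = Σ Δu_i · r(u_i).
Sum = -10.75.

-10.75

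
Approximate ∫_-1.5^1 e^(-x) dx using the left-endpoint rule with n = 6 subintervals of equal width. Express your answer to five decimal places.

5.03020

Δx = (1 − (-1.5))/6 = 5/12.
Left endpoints: -1.5, -13/12, -2/3, -0.25, 1/6, 7/12.
f(-1.5) ≈ 4.48169, f(-13/12) ≈ 2.95451, f(-2/3) ≈ 1.94773, f(-0.25) ≈ 1.28403, f(1/6) ≈ 0.84648, f(7/12) ≈ 0.55804.
Sum = Δx · [f(-1.5) + f(-13/12) + f(-2/3) + ...].
Sum ≈ 5.03020.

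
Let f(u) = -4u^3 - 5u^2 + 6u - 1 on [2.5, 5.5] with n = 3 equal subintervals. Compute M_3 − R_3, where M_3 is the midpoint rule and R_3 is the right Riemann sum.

392.25

M_3 = -1045.
R_3 = -1437.25.
M_3 − R_3 = 392.25.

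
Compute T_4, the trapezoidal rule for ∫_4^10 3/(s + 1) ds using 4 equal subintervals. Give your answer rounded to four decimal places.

Δs = (10 − 4)/4 = 1.5.
f(4) = 0.6, f(5.5) = 6/13, f(7) = 0.375, f(8.5) = 6/19, f(10) = 3/11.
T_4 = (Δs/2)·[f(s_0) + 2f(s_1) + 2f(s_2) + 2f(s_3) + f(s_4)].
Sum ≈ 2.3830.

2.3830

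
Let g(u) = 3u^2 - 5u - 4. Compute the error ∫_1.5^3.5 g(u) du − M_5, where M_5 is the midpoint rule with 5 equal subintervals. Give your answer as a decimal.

0.08

Exact integral: ∫_1.5^3.5 g(u) du = 6.5.
M_5 = 6.42.
Error = 6.5 − 6.42 = 0.08.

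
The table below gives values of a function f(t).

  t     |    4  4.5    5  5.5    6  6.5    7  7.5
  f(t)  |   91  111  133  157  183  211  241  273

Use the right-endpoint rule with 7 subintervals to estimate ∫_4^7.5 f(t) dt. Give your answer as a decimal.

654.5

Δt = 0.5.
Sum = 0.5·[111 + 133 + 157 + 183 + 211 + 241 + 273] = 654.5.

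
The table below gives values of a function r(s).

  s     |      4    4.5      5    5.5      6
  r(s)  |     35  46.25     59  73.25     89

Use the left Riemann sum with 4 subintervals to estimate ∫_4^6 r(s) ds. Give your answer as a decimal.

Δs = 0.5.
Sum = 0.5·[35 + 46.25 + 59 + 73.25] = 106.75.

106.75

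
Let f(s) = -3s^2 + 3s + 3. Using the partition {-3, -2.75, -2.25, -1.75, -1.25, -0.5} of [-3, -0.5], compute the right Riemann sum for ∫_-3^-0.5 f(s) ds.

-24.328125

Subinterval widths: 0.25, 0.5, 0.5, 0.5, 0.75.
Right endpoints: -2.75, -2.25, -1.75, -1.25, -0.5.
f(-2.75) = -27.9375, f(-2.25) = -18.9375, f(-1.75) = -11.4375, f(-1.25) = -5.4375, f(-0.5) = 0.75.
Sum = Σ Δs_i · f(s_i).
Sum = -24.328125.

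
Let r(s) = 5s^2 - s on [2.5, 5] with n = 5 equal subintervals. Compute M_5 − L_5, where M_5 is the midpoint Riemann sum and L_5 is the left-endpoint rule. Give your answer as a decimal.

M_5 = 172.65625.
L_5 = 150.625.
M_5 − L_5 = 22.03125.

22.03125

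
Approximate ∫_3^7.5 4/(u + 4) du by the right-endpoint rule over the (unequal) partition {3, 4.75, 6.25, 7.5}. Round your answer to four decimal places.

1.8201

Subinterval widths: 1.75, 1.5, 1.25.
Right endpoints: 4.75, 6.25, 7.5.
f(4.75) = 16/35, f(6.25) = 16/41, f(7.5) = 8/23.
Sum = Σ Δu_i · f(u_i).
Sum ≈ 1.8201.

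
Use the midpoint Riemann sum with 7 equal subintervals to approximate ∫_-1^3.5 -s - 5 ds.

-28.125

Δs = (3.5 − (-1))/7 = 9/14.
Midpoints: -19/28, -1/28, 17/28, 1.25, 53/28, 71/28, 89/28.
f(-19/28) = -121/28, f(-1/28) = -139/28, f(17/28) = -157/28, f(1.25) = -6.25, f(53/28) = -193/28, f(71/28) = -211/28, f(89/28) = -229/28.
Sum = Δs · [f(-19/28) + f(-1/28) + f(17/28) + ...].
Sum = -28.125.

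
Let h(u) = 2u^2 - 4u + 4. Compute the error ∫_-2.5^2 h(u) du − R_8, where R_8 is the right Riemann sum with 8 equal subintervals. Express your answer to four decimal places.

5.8535

Exact integral: ∫_-2.5^2 h(u) du = 38.25.
R_8 ≈ 32.396484.
Error ≈ 38.25 − 32.396484 ≈ 5.8535.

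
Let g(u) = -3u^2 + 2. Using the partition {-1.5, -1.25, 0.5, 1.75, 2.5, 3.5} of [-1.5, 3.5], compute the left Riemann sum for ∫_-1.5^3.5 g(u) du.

Subinterval widths: 0.25, 1.75, 1.25, 0.75, 1.
Left endpoints: -1.5, -1.25, 0.5, 1.75, 2.5.
g(-1.5) = -4.75, g(-1.25) = -2.6875, g(0.5) = 1.25, g(1.75) = -7.1875, g(2.5) = -16.75.
Sum = Σ Δu_i · g(u_i).
Sum = -26.46875.

-26.46875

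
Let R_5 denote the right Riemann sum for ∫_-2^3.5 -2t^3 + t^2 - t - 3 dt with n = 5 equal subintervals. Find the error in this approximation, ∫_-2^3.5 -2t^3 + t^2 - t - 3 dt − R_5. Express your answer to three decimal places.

58.332

Exact integral: ∫_-2^3.5 f(t) dt ≈ -70.69792.
R_5 = -129.03.
Error ≈ -70.69792 − (-129.03) ≈ 58.332.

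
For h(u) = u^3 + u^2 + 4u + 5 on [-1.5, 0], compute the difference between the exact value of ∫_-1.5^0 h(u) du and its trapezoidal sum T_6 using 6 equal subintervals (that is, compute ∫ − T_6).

Exact integral: ∫_-1.5^0 h(u) du = 2.859375.
T_6 = 2.83984375.
Error = 2.859375 − 2.83984375 = 0.01953125.

0.01953125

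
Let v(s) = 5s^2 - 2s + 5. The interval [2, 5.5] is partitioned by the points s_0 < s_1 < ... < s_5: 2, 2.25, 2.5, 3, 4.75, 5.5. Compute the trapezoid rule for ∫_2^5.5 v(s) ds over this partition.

Subinterval widths: 0.25, 0.25, 0.5, 1.75, 0.75.
v(2) = 21, v(2.25) = 25.8125, v(2.5) = 31.25, v(3) = 44, v(4.75) = 108.3125, v(5.5) = 145.25.
On each subinterval the trapezoid contributes (Δs_i/2)·[v(s_{i-1}) + v(s_i)].
Sum = 260.15625.

260.15625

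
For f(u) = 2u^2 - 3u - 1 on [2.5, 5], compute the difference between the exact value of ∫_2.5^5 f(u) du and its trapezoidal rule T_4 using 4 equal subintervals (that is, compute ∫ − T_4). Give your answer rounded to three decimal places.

-0.326

Exact integral: ∫_2.5^5 f(u) du ≈ 42.29167.
T_4 = 42.6171875.
Error ≈ 42.29167 − 42.6171875 ≈ -0.326.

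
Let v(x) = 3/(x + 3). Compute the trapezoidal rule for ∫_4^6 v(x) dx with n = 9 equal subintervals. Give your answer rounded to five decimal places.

Δx = (6 − 4)/9 = 2/9.
v(4) = 3/7, v(38/9) = 27/65, v(40/9) = 27/67, v(14/3) = 9/23, v(44/9) = 27/71, v(46/9) = 27/73, v(16/3) = 0.36, v(50/9) = 27/77, v(52/9) = 27/79, v(6) = 1/3.
T_9 = (Δx/2)·[v(x_0) + 2v(x_1) + ... + 2v(x_{8}) + v(x_9)].
Sum ≈ 0.75404.

0.75404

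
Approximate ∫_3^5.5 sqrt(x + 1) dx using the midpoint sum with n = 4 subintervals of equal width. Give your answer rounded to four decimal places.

5.7154

Δx = (5.5 − 3)/4 = 0.625.
Midpoints: 3.3125, 3.9375, 4.5625, 5.1875.
f(3.3125) ≈ 2.0767, f(3.9375) ≈ 2.2220, f(4.5625) ≈ 2.3585, f(5.1875) ≈ 2.4875.
Sum = Δx · [f(3.3125) + f(3.9375) + f(4.5625) + f(5.1875)].
Sum ≈ 5.7154.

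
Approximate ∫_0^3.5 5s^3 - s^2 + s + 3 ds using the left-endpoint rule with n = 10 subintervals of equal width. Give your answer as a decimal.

155.73140625

Δs = (3.5 − 0)/10 = 0.35.
Left endpoints: 0, 0.35, 0.7, 1.05, 1.4, 1.75, 2.1, 2.45, 2.8, 3.15.
f(0) = 3, f(0.35) = 3.441875, f(0.7) = 4.925, f(1.05) = 8.735625, f(1.4) = 16.16, f(1.75) = 28.484375, f(2.1) = 46.995, f(2.45) = 72.978125, f(2.8) = 107.72, f(3.15) = 152.506875.
Sum = Δs · [f(0) + f(0.35) + f(0.7) + ...].
Sum = 155.73140625.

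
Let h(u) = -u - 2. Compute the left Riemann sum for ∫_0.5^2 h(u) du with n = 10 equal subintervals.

-4.7625

Δu = (2 − 0.5)/10 = 0.15.
Left endpoints: 0.5, 0.65, 0.8, 0.95, 1.1, 1.25, 1.4, 1.55, 1.7, 1.85.
h(0.5) = -2.5, h(0.65) = -2.65, h(0.8) = -2.8, h(0.95) = -2.95, h(1.1) = -3.1, h(1.25) = -3.25, h(1.4) = -3.4, h(1.55) = -3.55, h(1.7) = -3.7, h(1.85) = -3.85.
Sum = Δu · [h(0.5) + h(0.65) + h(0.8) + ...].
Sum = -4.7625.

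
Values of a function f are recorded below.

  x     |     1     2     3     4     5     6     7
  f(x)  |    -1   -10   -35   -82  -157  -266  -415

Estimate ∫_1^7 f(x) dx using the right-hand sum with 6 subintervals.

Δx = 1.
Sum = 1·[(-10) + (-35) + (-82) + (-157) + (-266) + (-415)] = -965.

-965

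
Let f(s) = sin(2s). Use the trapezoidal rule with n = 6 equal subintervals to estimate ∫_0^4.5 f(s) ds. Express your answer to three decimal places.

Δs = (4.5 − 0)/6 = 0.75.
f(0) ≈ 0.000, f(0.75) ≈ 0.997, f(1.5) ≈ 0.141, f(2.25) ≈ -0.978, f(3) ≈ -0.279, f(3.75) ≈ 0.938, f(4.5) ≈ 0.412.
T_6 = (Δs/2)·[f(s_0) + 2f(s_1) + ... + 2f(s_{5}) + f(s_6)].
Sum ≈ 0.769.

0.769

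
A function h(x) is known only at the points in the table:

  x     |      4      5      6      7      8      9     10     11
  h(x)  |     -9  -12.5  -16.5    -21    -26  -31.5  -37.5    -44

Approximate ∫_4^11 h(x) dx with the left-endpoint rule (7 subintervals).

Δx = 1.
Sum = 1·[(-9) + (-12.5) + (-16.5) + (-21) + (-26) + (-31.5) + (-37.5)] = -154.

-154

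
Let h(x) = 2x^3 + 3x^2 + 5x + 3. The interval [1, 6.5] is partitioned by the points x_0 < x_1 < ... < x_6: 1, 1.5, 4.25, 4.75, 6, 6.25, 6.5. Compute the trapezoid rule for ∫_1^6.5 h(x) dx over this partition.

1368

Subinterval widths: 0.5, 2.75, 0.5, 1.25, 0.25, 0.25.
h(1) = 13, h(1.5) = 24, h(4.25) = 231.96875, h(4.75) = 308.78125, h(6) = 573, h(6.25) = 639.71875, h(6.5) = 711.5.
On each subinterval the trapezoid contributes (Δx_i/2)·[h(x_{i-1}) + h(x_i)].
Sum = 1368.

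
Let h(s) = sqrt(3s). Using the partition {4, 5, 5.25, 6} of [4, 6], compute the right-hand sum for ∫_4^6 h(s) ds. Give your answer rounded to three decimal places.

Subinterval widths: 1, 0.25, 0.75.
Right endpoints: 5, 5.25, 6.
h(5) ≈ 3.873, h(5.25) ≈ 3.969, h(6) ≈ 4.243.
Sum = Σ Δs_i · h(s_i).
Sum ≈ 8.047.

8.047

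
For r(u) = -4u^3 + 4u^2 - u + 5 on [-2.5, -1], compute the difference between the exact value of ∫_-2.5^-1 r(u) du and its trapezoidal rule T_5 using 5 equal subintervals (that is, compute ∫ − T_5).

Exact integral: ∫_-2.5^-1 r(u) du = 67.6875.
T_5 = 68.25.
Error = 67.6875 − 68.25 = -0.5625.

-0.5625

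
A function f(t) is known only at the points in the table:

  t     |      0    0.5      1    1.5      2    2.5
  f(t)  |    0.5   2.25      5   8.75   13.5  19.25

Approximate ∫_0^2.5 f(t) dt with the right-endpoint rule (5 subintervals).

Δt = 0.5.
Sum = 0.5·[2.25 + 5 + 8.75 + 13.5 + 19.25] = 24.375.

24.375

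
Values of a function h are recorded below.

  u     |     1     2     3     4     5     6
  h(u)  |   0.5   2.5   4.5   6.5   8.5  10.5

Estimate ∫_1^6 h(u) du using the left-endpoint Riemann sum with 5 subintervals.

Δu = 1.
Sum = 1·[0.5 + 2.5 + 4.5 + 6.5 + 8.5] = 22.5.

22.5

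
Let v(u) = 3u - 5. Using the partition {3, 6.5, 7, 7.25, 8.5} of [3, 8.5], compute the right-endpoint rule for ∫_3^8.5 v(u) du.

88.5625

Subinterval widths: 3.5, 0.5, 0.25, 1.25.
Right endpoints: 6.5, 7, 7.25, 8.5.
v(6.5) = 14.5, v(7) = 16, v(7.25) = 16.75, v(8.5) = 20.5.
Sum = Σ Δu_i · v(u_i).
Sum = 88.5625.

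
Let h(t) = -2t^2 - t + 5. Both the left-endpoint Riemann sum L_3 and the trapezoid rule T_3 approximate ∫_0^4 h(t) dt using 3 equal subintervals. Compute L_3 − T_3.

L_3 ≈ -9.03704.
T_3 ≈ -33.03704.
L_3 − T_3 = 24.

24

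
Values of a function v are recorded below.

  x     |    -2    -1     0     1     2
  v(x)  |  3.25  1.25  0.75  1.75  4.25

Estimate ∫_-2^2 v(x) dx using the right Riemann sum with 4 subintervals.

Δx = 1.
Sum = 1·[1.25 + 0.75 + 1.75 + 4.25] = 8.

8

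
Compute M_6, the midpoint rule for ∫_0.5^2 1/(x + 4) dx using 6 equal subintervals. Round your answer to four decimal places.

Δx = (2 − 0.5)/6 = 0.25.
Midpoints: 0.625, 0.875, 1.125, 1.375, 1.625, 1.875.
f(0.625) = 8/37, f(0.875) = 8/39, f(1.125) = 8/41, f(1.375) = 8/43, f(1.625) = 8/45, f(1.875) = 8/47.
Sum = Δx · [f(0.625) + f(0.875) + f(1.125) + ...].
Sum ≈ 0.2876.

0.2876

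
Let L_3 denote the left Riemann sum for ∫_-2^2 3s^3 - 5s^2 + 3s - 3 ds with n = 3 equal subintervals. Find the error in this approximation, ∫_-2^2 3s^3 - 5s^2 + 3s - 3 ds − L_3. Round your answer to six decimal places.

45.925926

Exact integral: ∫_-2^2 f(s) ds ≈ -38.66666667.
L_3 ≈ -84.59259259.
Error ≈ -38.66666667 − (-84.59259259) ≈ 45.925926.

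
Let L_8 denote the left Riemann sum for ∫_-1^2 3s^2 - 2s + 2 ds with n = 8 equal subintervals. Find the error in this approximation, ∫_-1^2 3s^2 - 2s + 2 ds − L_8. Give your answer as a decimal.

0.3515625

Exact integral: ∫_-1^2 f(s) ds = 12.
L_8 = 11.6484375.
Error = 12 − 11.6484375 = 0.3515625.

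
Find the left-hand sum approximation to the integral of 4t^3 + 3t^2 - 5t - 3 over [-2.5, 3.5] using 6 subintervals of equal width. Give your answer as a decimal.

34.5

Δt = (3.5 − (-2.5))/6 = 1.
Left endpoints: -2.5, -1.5, -0.5, 0.5, 1.5, 2.5.
f(-2.5) = -34.25, f(-1.5) = -2.25, f(-0.5) = -0.25, f(0.5) = -4.25, f(1.5) = 9.75, f(2.5) = 65.75.
Sum = Δt · [f(-2.5) + f(-1.5) + f(-0.5) + ...].
Sum = 34.5.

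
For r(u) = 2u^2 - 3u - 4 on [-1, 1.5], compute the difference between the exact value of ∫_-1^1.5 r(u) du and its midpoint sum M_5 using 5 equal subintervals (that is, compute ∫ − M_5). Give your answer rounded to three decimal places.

0.104

Exact integral: ∫_-1^1.5 r(u) du ≈ -8.95833.
M_5 = -9.0625.
Error ≈ -8.95833 − (-9.0625) ≈ 0.104.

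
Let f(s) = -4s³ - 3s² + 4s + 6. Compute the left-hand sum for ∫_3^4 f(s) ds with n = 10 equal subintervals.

-183.825

Δs = (4 − 3)/10 = 0.1.
Left endpoints: 3, 3.1, 3.2, 3.3, 3.4, 3.5, 3.6, 3.7, 3.8, 3.9.
f(3) = -117, f(3.1) = -129.594, f(3.2) = -142.992, f(3.3) = -157.218, f(3.4) = -172.296, f(3.5) = -188.25, f(3.6) = -205.104, f(3.7) = -222.882, f(3.8) = -241.608, f(3.9) = -261.306.
Sum = Δs · [f(3) + f(3.1) + f(3.2) + ...].
Sum = -183.825.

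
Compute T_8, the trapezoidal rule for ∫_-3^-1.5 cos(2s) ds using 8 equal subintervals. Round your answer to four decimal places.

-0.2078

Δs = (-1.5 − (-3))/8 = 0.1875.
f(-3) ≈ 0.9602, f(-2.8125) ≈ 0.7911, f(-2.625) ≈ 0.5121, f(-2.4375) ≈ 0.1619, f(-2.25) ≈ -0.2108, f(-2.0625) ≈ -0.5542, f(-1.875) ≈ -0.8206, f(-1.6875) ≈ -0.9729, f(-1.5) ≈ -0.9900.
T_8 = (Δs/2)·[f(s_0) + 2f(s_1) + ... + 2f(s_{7}) + f(s_8)].
Sum ≈ -0.2078.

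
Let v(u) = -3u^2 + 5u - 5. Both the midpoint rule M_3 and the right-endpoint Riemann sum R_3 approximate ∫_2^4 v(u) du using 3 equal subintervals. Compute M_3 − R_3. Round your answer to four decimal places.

M_3 ≈ -35.777778.
R_3 ≈ -45.111111.
M_3 − R_3 ≈ 9.3333.

9.3333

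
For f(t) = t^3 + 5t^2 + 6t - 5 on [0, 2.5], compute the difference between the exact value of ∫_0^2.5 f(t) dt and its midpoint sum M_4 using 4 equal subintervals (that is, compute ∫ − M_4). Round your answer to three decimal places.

0.712

Exact integral: ∫_0^2.5 f(t) dt ≈ 42.05729.
M_4 ≈ 41.34521.
Error ≈ 42.05729 − 41.34521 ≈ 0.712.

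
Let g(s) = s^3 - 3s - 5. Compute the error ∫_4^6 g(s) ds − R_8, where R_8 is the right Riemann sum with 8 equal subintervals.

-18.5625

Exact integral: ∫_4^6 g(s) ds = 220.
R_8 = 238.5625.
Error = 220 − 238.5625 = -18.5625.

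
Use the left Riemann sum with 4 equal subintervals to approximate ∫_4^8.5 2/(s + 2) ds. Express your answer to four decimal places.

1.2035

Δs = (8.5 − 4)/4 = 1.125.
Left endpoints: 4, 5.125, 6.25, 7.375.
f(4) = 1/3, f(5.125) = 16/57, f(6.25) = 8/33, f(7.375) = 16/75.
Sum = Δs · [f(4) + f(5.125) + f(6.25) + f(7.375)].
Sum ≈ 1.2035.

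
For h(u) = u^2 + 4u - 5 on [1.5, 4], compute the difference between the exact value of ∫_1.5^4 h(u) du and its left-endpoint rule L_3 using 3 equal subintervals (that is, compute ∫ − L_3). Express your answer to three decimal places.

9.606

Exact integral: ∫_1.5^4 h(u) du ≈ 35.20833.
L_3 ≈ 25.60185.
Error ≈ 35.20833 − 25.60185 ≈ 9.606.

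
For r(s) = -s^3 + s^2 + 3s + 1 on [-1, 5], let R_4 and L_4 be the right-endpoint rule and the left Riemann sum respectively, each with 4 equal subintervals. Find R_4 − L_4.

-126

R_4 = -146.25.
L_4 = -20.25.
R_4 − L_4 = -126.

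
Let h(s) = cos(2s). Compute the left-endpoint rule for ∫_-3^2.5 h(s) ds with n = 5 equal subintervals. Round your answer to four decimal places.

Δs = (2.5 − (-3))/5 = 1.1.
Left endpoints: -3, -1.9, -0.8, 0.3, 1.4.
h(-3) ≈ 0.9602, h(-1.9) ≈ -0.7910, h(-0.8) ≈ -0.0292, h(0.3) ≈ 0.8253, h(1.4) ≈ -0.9422.
Sum = Δs · [h(-3) + h(-1.9) + h(-0.8) + h(0.3) + h(1.4)].
Sum ≈ 0.0254.

0.0254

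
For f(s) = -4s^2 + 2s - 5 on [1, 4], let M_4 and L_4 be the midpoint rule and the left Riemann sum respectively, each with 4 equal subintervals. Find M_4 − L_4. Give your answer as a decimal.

-18.5625

M_4 = -83.4375.
L_4 = -64.875.
M_4 − L_4 = -18.5625.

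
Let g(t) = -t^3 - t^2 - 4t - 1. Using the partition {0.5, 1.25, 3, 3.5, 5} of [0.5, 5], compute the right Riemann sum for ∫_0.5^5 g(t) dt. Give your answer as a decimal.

-384.44921875

Subinterval widths: 0.75, 1.75, 0.5, 1.5.
Right endpoints: 1.25, 3, 3.5, 5.
g(1.25) = -9.515625, g(3) = -49, g(3.5) = -70.125, g(5) = -171.
Sum = Σ Δt_i · g(t_i).
Sum = -384.44921875.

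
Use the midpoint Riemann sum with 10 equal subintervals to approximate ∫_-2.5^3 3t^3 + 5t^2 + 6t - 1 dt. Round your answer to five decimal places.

104.23961

Δt = (3 − (-2.5))/10 = 0.55.
Midpoints: -2.225, -1.675, -1.125, -0.575, -0.025, 0.525, 1.075, 1.625, 2.175, 2.725.
f(-2.225) = -1449107/64000, f(-1.675) = -711689/64000, f(-1.125) = -2915/512, f(-0.575) = -215501/64000, f(-0.025) = -73403/64000, f(0.525) = 253583/64000, f(1.075) = 957121/64000, f(1.625) = 17831/512, f(2.175) = 4260509/64000, f(2.725) = 7243687/64000.
Sum = Δt · [f(-2.225) + f(-1.675) + f(-1.125) + ...].
Sum ≈ 104.23961.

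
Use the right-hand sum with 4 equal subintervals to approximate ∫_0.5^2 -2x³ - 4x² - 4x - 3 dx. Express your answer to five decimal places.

Δx = (2 − 0.5)/4 = 0.375.
Right endpoints: 0.875, 1.25, 1.625, 2.
f(0.875) = -10.90234375, f(1.25) = -18.15625, f(1.625) = -28.64453125, f(2) = -43.
Sum = Δx · [f(0.875) + f(1.25) + f(1.625) + f(2)].
Sum ≈ -37.76367.

-37.76367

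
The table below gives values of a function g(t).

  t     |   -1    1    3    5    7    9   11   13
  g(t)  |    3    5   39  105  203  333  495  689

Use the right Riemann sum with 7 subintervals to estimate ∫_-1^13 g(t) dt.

3738

Δt = 2.
Sum = 2·[5 + 39 + 105 + 203 + 333 + 495 + 689] = 3738.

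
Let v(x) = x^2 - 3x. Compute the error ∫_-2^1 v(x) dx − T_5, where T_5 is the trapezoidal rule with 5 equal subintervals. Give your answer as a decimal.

-0.18

Exact integral: ∫_-2^1 v(x) dx = 7.5.
T_5 = 7.68.
Error = 7.5 − 7.68 = -0.18.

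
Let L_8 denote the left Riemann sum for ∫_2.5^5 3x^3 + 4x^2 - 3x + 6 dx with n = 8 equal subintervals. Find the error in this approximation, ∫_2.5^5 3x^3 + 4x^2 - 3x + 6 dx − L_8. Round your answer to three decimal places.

Exact integral: ∫_2.5^5 f(x) dx ≈ 572.16146.
L_8 ≈ 511.88110.
Error ≈ 572.16146 − 511.88110 ≈ 60.280.

60.280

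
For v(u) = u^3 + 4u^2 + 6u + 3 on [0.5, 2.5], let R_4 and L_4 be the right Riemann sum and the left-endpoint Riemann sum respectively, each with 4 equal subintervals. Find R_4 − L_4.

R_4 = 68.
L_4 = 42.25.
R_4 − L_4 = 25.75.

25.75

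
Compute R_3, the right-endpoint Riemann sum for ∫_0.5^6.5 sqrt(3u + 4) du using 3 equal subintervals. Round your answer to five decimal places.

Δu = (6.5 − 0.5)/3 = 2.
Right endpoints: 2.5, 4.5, 6.5.
f(2.5) ≈ 3.39116, f(4.5) ≈ 4.18330, f(6.5) ≈ 4.84768.
Sum = Δu · [f(2.5) + f(4.5) + f(6.5)].
Sum ≈ 24.84429.

24.84429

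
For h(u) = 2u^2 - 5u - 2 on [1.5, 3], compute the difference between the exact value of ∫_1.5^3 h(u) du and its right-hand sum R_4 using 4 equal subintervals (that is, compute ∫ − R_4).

Exact integral: ∫_1.5^3 h(u) du = -4.125.
R_4 = -2.9296875.
Error = -4.125 − (-2.9296875) = -1.1953125.

-1.1953125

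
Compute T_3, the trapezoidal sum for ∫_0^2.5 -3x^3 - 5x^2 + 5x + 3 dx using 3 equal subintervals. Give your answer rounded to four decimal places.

-36.9155

Δx = (2.5 − 0)/3 = 5/6.
f(0) = 3, f(5/6) = 47/24, f(5/3) = -148/9, f(2.5) = -62.625.
T_3 = (Δx/2)·[f(x_0) + 2f(x_1) + 2f(x_2) + f(x_3)].
Sum ≈ -36.9155.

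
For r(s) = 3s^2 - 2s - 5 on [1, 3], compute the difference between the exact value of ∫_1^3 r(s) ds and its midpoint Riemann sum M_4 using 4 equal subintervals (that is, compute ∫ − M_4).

Exact integral: ∫_1^3 r(s) ds = 8.
M_4 = 7.875.
Error = 8 − 7.875 = 0.125.

0.125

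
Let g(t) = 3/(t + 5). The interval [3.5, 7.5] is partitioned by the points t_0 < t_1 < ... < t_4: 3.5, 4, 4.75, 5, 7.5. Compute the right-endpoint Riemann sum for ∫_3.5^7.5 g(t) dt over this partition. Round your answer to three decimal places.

1.072

Subinterval widths: 0.5, 0.75, 0.25, 2.5.
Right endpoints: 4, 4.75, 5, 7.5.
g(4) = 1/3, g(4.75) = 4/13, g(5) = 0.3, g(7.5) = 0.24.
Sum = Σ Δt_i · g(t_i).
Sum ≈ 1.072.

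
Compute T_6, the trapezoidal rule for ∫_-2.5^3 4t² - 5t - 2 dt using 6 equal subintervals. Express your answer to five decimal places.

42.03935

Δt = (3 − (-2.5))/6 = 11/12.
f(-2.5) = 35.5, f(-19/12) = 287/18, f(-2/3) = 28/9, f(0.25) = -3, f(7/6) = -43/18, f(25/12) = 89/18, f(3) = 19.
T_6 = (Δt/2)·[f(t_0) + 2f(t_1) + ... + 2f(t_{5}) + f(t_6)].
Sum ≈ 42.03935.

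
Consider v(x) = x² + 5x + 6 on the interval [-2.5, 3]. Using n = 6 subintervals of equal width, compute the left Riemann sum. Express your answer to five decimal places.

40.98900

Δx = (3 − (-2.5))/6 = 11/12.
Left endpoints: -2.5, -19/12, -2/3, 0.25, 7/6, 25/12.
v(-2.5) = -0.25, v(-19/12) = 85/144, v(-2/3) = 28/9, v(0.25) = 7.3125, v(7/6) = 475/36, v(25/12) = 2989/144.
Sum = Δx · [v(-2.5) + v(-19/12) + v(-2/3) + ...].
Sum ≈ 40.98900.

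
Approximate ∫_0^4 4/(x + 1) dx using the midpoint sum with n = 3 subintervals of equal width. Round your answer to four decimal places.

Δx = (4 − 0)/3 = 4/3.
Midpoints: 2/3, 2, 10/3.
f(2/3) = 2.4, f(2) = 4/3, f(10/3) = 12/13.
Sum = Δx · [f(2/3) + f(2) + f(10/3)].
Sum ≈ 6.2085.

6.2085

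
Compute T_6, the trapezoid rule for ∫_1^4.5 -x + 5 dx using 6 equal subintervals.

7.875

Δx = (4.5 − 1)/6 = 7/12.
f(1) = 4, f(19/12) = 41/12, f(13/6) = 17/6, f(2.75) = 2.25, f(10/3) = 5/3, f(47/12) = 13/12, f(4.5) = 0.5.
T_6 = (Δx/2)·[f(x_0) + 2f(x_1) + ... + 2f(x_{5}) + f(x_6)].
Sum = 7.875.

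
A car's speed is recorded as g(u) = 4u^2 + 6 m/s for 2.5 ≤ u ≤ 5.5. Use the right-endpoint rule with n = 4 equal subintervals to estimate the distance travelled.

256.125

Δu = (5.5 − 2.5)/4 = 0.75.
Right endpoints: 3.25, 4, 4.75, 5.5.
g(3.25) = 48.25, g(4) = 70, g(4.75) = 96.25, g(5.5) = 127.
Sum = Δu · [g(3.25) + g(4) + g(4.75) + g(5.5)].
Sum = 256.125.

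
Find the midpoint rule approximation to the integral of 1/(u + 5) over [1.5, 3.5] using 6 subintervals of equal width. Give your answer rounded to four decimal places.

0.2682

Δu = (3.5 − 1.5)/6 = 1/3.
Midpoints: 5/3, 2, 7/3, 8/3, 3, 10/3.
f(5/3) = 0.15, f(2) = 1/7, f(7/3) = 3/22, f(8/3) = 3/23, f(3) = 0.125, f(10/3) = 0.12.
Sum = Δu · [f(5/3) + f(2) + f(7/3) + ...].
Sum ≈ 0.2682.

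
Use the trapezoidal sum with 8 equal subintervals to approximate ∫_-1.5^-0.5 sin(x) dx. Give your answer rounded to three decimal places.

Δx = (-0.5 − (-1.5))/8 = 0.125.
f(-1.5) ≈ -0.997, f(-1.375) ≈ -0.981, f(-1.25) ≈ -0.949, f(-1.125) ≈ -0.902, f(-1) ≈ -0.841, f(-0.875) ≈ -0.768, f(-0.75) ≈ -0.682, f(-0.625) ≈ -0.585, f(-0.5) ≈ -0.479.
T_8 = (Δx/2)·[f(x_0) + 2f(x_1) + ... + 2f(x_{7}) + f(x_8)].
Sum ≈ -0.806.

-0.806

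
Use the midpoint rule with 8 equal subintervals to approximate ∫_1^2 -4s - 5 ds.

Δs = (2 − 1)/8 = 0.125.
Midpoints: 1.0625, 1.1875, 1.3125, 1.4375, 1.5625, 1.6875, 1.8125, 1.9375.
f(1.0625) = -9.25, f(1.1875) = -9.75, f(1.3125) = -10.25, f(1.4375) = -10.75, f(1.5625) = -11.25, f(1.6875) = -11.75, f(1.8125) = -12.25, f(1.9375) = -12.75.
Sum = Δs · [f(1.0625) + f(1.1875) + f(1.3125) + ...].
Sum = -11.

-11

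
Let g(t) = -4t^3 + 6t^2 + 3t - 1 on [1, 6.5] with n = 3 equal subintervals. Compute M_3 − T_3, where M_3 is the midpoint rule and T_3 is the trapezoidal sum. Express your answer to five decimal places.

180.23958

M_3 ≈ -1120.3576389.
T_3 ≈ -1300.5972222.
M_3 − T_3 ≈ 180.23958.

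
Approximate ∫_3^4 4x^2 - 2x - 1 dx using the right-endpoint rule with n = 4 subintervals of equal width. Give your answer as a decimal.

Δx = (4 − 3)/4 = 0.25.
Right endpoints: 3.25, 3.5, 3.75, 4.
f(3.25) = 34.75, f(3.5) = 41, f(3.75) = 47.75, f(4) = 55.
Sum = Δx · [f(3.25) + f(3.5) + f(3.75) + f(4)].
Sum = 44.625.

44.625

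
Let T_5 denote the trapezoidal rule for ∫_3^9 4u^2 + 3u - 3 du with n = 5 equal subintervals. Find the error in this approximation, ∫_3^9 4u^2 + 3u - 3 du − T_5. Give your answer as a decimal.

-5.76

Exact integral: ∫_3^9 f(u) du = 1026.
T_5 = 1031.76.
Error = 1026 − 1031.76 = -5.76.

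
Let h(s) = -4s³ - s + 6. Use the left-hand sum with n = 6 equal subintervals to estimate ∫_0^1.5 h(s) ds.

Δs = (1.5 − 0)/6 = 0.25.
Left endpoints: 0, 0.25, 0.5, 0.75, 1, 1.25.
h(0) = 6, h(0.25) = 5.6875, h(0.5) = 5, h(0.75) = 3.5625, h(1) = 1, h(1.25) = -3.0625.
Sum = Δs · [h(0) + h(0.25) + h(0.5) + ...].
Sum = 4.546875.

4.546875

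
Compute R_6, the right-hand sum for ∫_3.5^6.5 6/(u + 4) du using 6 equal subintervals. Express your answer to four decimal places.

Δu = (6.5 − 3.5)/6 = 0.5.
Right endpoints: 4, 4.5, 5, 5.5, 6, 6.5.
f(4) = 0.75, f(4.5) = 12/17, f(5) = 2/3, f(5.5) = 12/19, f(6) = 0.6, f(6.5) = 4/7.
Sum = Δu · [f(4) + f(4.5) + f(5) + ...].
Sum ≈ 1.9628.

1.9628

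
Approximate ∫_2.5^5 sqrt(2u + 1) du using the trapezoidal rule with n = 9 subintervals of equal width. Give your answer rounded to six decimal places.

Δu = (5 − 2.5)/9 = 5/18.
f(2.5) ≈ 2.449490, f(25/9) ≈ 2.560382, f(55/18) ≈ 2.666667, f(10/3) ≈ 2.768875, f(65/18) ≈ 2.867442, f(35/9) ≈ 2.962731, f(25/6) ≈ 3.055050, f(40/9) ≈ 3.144660, f(85/18) ≈ 3.231787, f(5) ≈ 3.316625.
T_9 = (Δu/2)·[f(u_0) + 2f(u_1) + ... + 2f(u_{8}) + f(u_9)].
Sum ≈ 7.261292.

7.261292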